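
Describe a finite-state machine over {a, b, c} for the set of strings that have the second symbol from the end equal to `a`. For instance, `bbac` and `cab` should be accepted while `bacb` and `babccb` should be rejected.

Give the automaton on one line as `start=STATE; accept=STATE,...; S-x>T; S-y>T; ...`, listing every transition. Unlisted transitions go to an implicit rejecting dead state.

start=q0; accept=q4,q5,q6; q0-a>q1; q0-b>q2; q0-c>q3; q1-a>q4; q1-b>q5; q1-c>q6; q2-a>q7; q2-b>q8; q2-c>q9; q3-a>q10; q3-b>q11; q3-c>q12; q4-a>q4; q4-b>q5; q4-c>q6; q5-a>q7; q5-b>q8; q5-c>q9; q6-a>q10; q6-b>q11; q6-c>q12; q7-a>q4; q7-b>q5; q7-c>q6; q8-a>q7; q8-b>q8; q8-c>q9; q9-a>q10; q9-b>q11; q9-c>q12; q10-a>q4; q10-b>q5; q10-c>q6; q11-a>q7; q11-b>q8; q11-c>q9; q12-a>q10; q12-b>q11; q12-c>q12

A DFA must remember the last 2 symbols (since which symbol is second-to-last isn't known until the input ends). Use one state per possible window of the last ≤2 symbols; accept from those whose window starts with `a`.
A 13-state machine:
          a    b    c  
>  q0     q1   q2   q3 
   q1     q4   q5   q6 
   q2     q7   q8   q9 
   q3    q10  q11  q12 
 * q4     q4   q5   q6 
 * q5     q7   q8   q9 
 * q6    q10  q11  q12 
   q7     q4   q5   q6 
   q8     q7   q8   q9 
   q9    q10  q11  q12 
   q10    q4   q5   q6 
   q11    q7   q8   q9 
   q12   q10  q11  q12 
(> = start, * = accepting)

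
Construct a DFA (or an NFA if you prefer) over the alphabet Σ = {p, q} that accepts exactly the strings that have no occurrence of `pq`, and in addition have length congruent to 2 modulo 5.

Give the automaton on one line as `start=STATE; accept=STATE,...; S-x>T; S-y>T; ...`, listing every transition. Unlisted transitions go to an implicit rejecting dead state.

start=A; accept=D,F; A-p>B; A-q>C; B-p>D; B-q>E; C-p>D; C-q>F; D-p>G; D-q>E; E-p>E; E-q>E; F-p>G; F-q>H; G-p>I; G-q>E; H-p>I; H-q>J; I-p>K; I-q>E; J-p>K; J-q>A; K-p>B; K-q>E

Build one automaton per condition and run them in lockstep. The first has 3 states tracking partial matches of the forbidden pattern `pq`; the second has 5 states tracking the input length modulo 5. A product state is a pair (one from each), accepting exactly when both do. After merging equivalent states the machine shrinks.
       p  q 
>  A   B  C 
   B   D  E 
   C   D  F 
 * D   G  E 
   E   E  E 
 * F   G  H 
   G   I  E 
   H   I  J 
   I   K  E 
   J   K  A 
   K   B  E 
(> = start, * = accepting)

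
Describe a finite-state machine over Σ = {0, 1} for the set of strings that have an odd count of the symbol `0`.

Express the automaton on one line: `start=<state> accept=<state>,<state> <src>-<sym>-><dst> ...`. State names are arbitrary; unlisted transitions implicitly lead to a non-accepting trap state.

Keep the running count of `0`s modulo 2: each `0` advances along the cycle A → B → A while other symbols loop. Accept at B.
A 2-state machine:
       0  1 
>  A   B  A 
 * B   A  B 
(> = start, * = accepting)

start=A accept=B A-0->B A-1->A B-0->A B-1->B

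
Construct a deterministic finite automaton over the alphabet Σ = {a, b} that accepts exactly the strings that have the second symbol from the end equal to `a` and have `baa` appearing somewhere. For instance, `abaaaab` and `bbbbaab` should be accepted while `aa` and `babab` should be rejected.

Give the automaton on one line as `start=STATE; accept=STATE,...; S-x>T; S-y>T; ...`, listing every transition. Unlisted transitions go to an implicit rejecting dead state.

Run two small machines in parallel and take their product. The first has 7 states tracking the last 2 symbols read; the second has 4 states tracking whether and how much of `baa` has been seen. A product state is a pair (one from each), accepting exactly when both do.
With 11 states:
          a    b  
>  S0     S1   S2 
   S1     S3   S4 
   S2     S5   S6 
   S3     S3   S4 
   S4     S5   S6 
   S5     S7   S4 
   S6     S5   S6 
 * S7     S7   S8 
 * S8     S9  S10 
   S9     S7   S8 
   S10    S9  S10 
(> = start, * = accepting)

start=S0; accept=S7,S8; S0-a>S1; S0-b>S2; S1-a>S3; S1-b>S4; S2-a>S5; S2-b>S6; S3-a>S3; S3-b>S4; S4-a>S5; S4-b>S6; S5-a>S7; S5-b>S4; S6-a>S5; S6-b>S6; S7-a>S7; S7-b>S8; S8-a>S9; S8-b>S10; S9-a>S7; S9-b>S8; S10-a>S9; S10-b>S10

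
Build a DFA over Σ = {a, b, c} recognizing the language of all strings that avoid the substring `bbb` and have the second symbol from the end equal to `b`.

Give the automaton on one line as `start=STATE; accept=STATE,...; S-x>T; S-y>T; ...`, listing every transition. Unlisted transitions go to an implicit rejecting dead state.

start=q0; accept=q2,q3; q0-a>q0; q0-b>q1; q0-c>q0; q1-a>q2; q1-b>q3; q1-c>q2; q2-a>q0; q2-b>q1; q2-c>q0; q3-a>q2; q3-b>q4; q3-c>q2; q4-a>q4; q4-b>q4; q4-c>q4

Build one automaton per condition and run them in lockstep. The first has 4 states tracking partial matches of the forbidden pattern `bbb`; the second has 13 states tracking the last 2 symbols read. A product state is a pair (one from each), accepting exactly when both do. Equivalent product states are then merged.
With 5 states:
        a   b   c  
>  q0   q0  q1  q0 
   q1   q2  q3  q2 
 * q2   q0  q1  q0 
 * q3   q2  q4  q2 
   q4   q4  q4  q4 
(> = start, * = accepting)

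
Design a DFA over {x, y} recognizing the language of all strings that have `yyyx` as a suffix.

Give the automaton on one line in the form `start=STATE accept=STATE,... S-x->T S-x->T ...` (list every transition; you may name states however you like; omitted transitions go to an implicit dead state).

start=A accept=E A-x->A A-y->B B-x->A B-y->C C-x->A C-y->D D-x->E D-y->D E-x->A E-y->B

Remember how much of `yyyx` the current input suffix matches. State A means no match yet; B means the last symbol is `y`; C means the last 2 symbols are `yy`; D means the last 3 symbols are `yyy`; E means the last 4 symbols are `yyyx`. Only E accepts. On a mismatch, fall back to the longest proper suffix that is still a prefix of `yyyx`.
5 states suffice.
       x  y 
>  A   A  B 
   B   A  C 
   C   A  D 
   D   E  D 
 * E   A  B 
(> = start, * = accepting)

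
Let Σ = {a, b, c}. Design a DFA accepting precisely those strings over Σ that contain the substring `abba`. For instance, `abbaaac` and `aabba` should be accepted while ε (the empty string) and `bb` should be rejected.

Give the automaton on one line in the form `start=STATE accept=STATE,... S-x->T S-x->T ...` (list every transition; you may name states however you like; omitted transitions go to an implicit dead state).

States s0..s3 record the length of the longest prefix of `abba` that matches the current input suffix. Reaching s4 means `abba` has been seen, and we stay there forever. Accept from s4.
With 5 states:
        a   b   c  
>  s0   s1  s0  s0 
   s1   s1  s2  s0 
   s2   s1  s3  s0 
   s3   s4  s0  s0 
 * s4   s4  s4  s4 
(> = start, * = accepting)

start=s0 accept=s4 s0-a->s1 s0-b->s0 s0-c->s0 s1-a->s1 s1-b->s2 s1-c->s0 s2-a->s1 s2-b->s3 s2-c->s0 s3-a->s4 s3-b->s0 s3-c->s0 s4-a->s4 s4-b->s4 s4-c->s4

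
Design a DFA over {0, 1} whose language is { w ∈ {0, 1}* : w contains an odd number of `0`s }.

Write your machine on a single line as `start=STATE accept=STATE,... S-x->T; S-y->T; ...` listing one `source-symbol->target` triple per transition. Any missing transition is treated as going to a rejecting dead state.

Keep the running count of `0`s modulo 2: each `0` advances along the cycle A → B → A while other symbols loop. Accept at B.
A 2-state machine:
       0  1 
>  A   B  A 
 * B   A  B 
(> = start, * = accepting)

start=A; accept=B; A-0->B; A-1->A; B-0->A; B-1->B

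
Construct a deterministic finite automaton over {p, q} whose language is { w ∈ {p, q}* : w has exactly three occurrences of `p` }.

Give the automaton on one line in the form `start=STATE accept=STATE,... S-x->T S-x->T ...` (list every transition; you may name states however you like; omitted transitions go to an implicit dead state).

start=A accept=D A-p->B A-q->A B-p->C B-q->B C-p->D C-q->C D-p->E D-q->D E-p->E E-q->E

Count `p`s, saturating at 4: states A through D mean 0 through 3 `p`s seen; E means more than 3. Each `p` increments (capped at E); other symbols loop. Accept from {D}.
A 5-state machine:
       p  q 
>  A   B  A 
   B   C  B 
   C   D  C 
 * D   E  D 
   E   E  E 
(> = start, * = accepting)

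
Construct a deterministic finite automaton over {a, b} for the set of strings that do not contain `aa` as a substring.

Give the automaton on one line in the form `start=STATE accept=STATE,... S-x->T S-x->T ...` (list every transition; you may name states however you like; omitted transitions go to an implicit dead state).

start=S0 accept=S0,S1 S0-a->S1 S0-b->S0 S1-a->S2 S1-b->S0 S2-a->S2 S2-b->S2

This is the complement of 'contains `aa`'. Use the same substring-matching states — S0 through S2 holding how much of `aa` has just been matched — but flip the accepting set: everything except the trap S2 accepts.
        a   b  
>* S0   S1  S0 
 * S1   S2  S0 
   S2   S2  S2 
(> = start, * = accepting)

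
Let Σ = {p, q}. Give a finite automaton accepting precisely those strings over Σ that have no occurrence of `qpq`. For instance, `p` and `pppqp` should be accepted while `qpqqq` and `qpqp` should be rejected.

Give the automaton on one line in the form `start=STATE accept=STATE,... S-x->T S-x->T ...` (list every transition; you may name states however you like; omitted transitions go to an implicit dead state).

start=S0 accept=S0,S1,S2 S0-p->S0 S0-q->S1 S1-p->S2 S1-q->S1 S2-p->S0 S2-q->S3 S3-p->S3 S3-q->S3

This is the complement of 'contains `qpq`'. Use the same substring-matching states — S0 through S3 holding how much of `qpq` has just been matched — but flip the accepting set: everything except the trap S3 accepts.
        p   q  
>* S0   S0  S1 
 * S1   S2  S1 
 * S2   S0  S3 
   S3   S3  S3 
(> = start, * = accepting)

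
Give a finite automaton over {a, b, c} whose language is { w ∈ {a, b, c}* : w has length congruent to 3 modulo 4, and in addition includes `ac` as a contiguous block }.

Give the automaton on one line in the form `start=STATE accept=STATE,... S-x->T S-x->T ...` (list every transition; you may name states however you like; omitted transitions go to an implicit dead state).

Run two small machines in parallel and take their product. The first has 4 states tracking the input length modulo 4; the second has 3 states tracking whether and how much of `ac` has been seen. A product state is a pair (one from each), accepting exactly when both do.
          a    b    c  
>  q0     q1   q2   q2 
   q1     q3   q4   q5 
   q2     q3   q4   q4 
   q3     q6   q7   q8 
   q4     q6   q7   q7 
   q5     q8   q8   q8 
   q6     q9   q0  q10 
   q7     q9   q0   q0 
 * q8    q10  q10  q10 
   q9     q1   q2  q11 
   q10   q11  q11  q11 
   q11    q5   q5   q5 
(> = start, * = accepting)

start=q0 accept=q8 q0-a->q1 q0-b->q2 q0-c->q2 q1-a->q3 q1-b->q4 q1-c->q5 q2-a->q3 q2-b->q4 q2-c->q4 q3-a->q6 q3-b->q7 q3-c->q8 q4-a->q6 q4-b->q7 q4-c->q7 q5-a->q8 q5-b->q8 q5-c->q8 q6-a->q9 q6-b->q0 q6-c->q10 q7-a->q9 q7-b->q0 q7-c->q0 q8-a->q10 q8-b->q10 q8-c->q10 q9-a->q1 q9-b->q2 q9-c->q11 q10-a->q11 q10-b->q11 q10-c->q11 q11-a->q5 q11-b->q5 q11-c->q5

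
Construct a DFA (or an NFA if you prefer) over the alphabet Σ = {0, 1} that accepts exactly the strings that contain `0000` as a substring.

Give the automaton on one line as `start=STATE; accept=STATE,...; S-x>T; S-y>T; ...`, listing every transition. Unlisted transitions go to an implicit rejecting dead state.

start=A; accept=E; A-0>B; A-1>A; B-0>C; B-1>A; C-0>D; C-1>A; D-0>E; D-1>A; E-0>E; E-1>E

States A..D record the length of the longest prefix of `0000` that matches the current input suffix. Reaching E means `0000` has been seen, and we stay there forever. Accept from E.
5 states suffice.
       0  1 
>  A   B  A 
   B   C  A 
   C   D  A 
   D   E  A 
 * E   E  E 
(> = start, * = accepting)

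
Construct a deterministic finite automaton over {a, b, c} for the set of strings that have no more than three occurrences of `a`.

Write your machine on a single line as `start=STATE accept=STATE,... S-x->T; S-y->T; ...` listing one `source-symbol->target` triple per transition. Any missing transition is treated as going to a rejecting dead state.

start=S0; accept=S0,S1,S2,S3; S0-a->S1; S0-b->S0; S0-c->S0; S1-a->S2; S1-b->S1; S1-c->S1; S2-a->S3; S2-b->S2; S2-c->S2; S3-a->S4; S3-b->S3; S3-c->S3; S4-a->S4; S4-b->S4; S4-c->S4

Count `a`s, saturating at 4: states S0 through S3 mean 0 through 3 `a`s seen; S4 means more than 3. Each `a` increments (capped at S4); other symbols loop. Accept from {S0, S1, S2, S3}.
A 5-state machine:
        a   b   c  
>* S0   S1  S0  S0 
 * S1   S2  S1  S1 
 * S2   S3  S2  S2 
 * S3   S4  S3  S3 
   S4   S4  S4  S4 
(> = start, * = accepting)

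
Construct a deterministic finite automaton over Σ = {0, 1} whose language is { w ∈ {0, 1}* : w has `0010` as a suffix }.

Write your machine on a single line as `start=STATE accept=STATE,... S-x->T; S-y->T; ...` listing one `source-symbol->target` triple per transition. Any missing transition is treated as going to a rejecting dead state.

start=A; accept=E; A-0->B; A-1->A; B-0->C; B-1->A; C-0->C; C-1->D; D-0->E; D-1->A; E-0->C; E-1->A

Remember how much of `0010` the current input suffix matches. State A means no match yet; B means the last symbol is `0`; C means the last 2 symbols are `00`; D means the last 3 symbols are `001`; E means the last 4 symbols are `0010`. Only E accepts. On a mismatch, fall back to the longest proper suffix that is still a prefix of `0010`.
With 5 states:
       0  1 
>  A   B  A 
   B   C  A 
   C   C  D 
   D   E  A 
 * E   C  A 
(> = start, * = accepting)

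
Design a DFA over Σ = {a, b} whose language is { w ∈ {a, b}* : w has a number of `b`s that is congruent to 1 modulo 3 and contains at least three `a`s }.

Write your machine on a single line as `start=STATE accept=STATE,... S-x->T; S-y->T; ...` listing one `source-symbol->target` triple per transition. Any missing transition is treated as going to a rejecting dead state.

start=S0; accept=S9; S0-a->S1; S0-b->S2; S1-a->S3; S1-b->S4; S2-a->S4; S2-b->S5; S3-a->S6; S3-b->S7; S4-a->S7; S4-b->S8; S5-a->S8; S5-b->S0; S6-a->S6; S6-b->S9; S7-a->S9; S7-b->S10; S8-a->S10; S8-b->S1; S9-a->S9; S9-b->S11; S10-a->S11; S10-b->S3; S11-a->S11; S11-b->S6

Build one automaton per condition and run them in lockstep. One (3 states) tracks the count of `b`s modulo 3; the other (5 states) tracks the count of `a`s, saturating at 4. Each combined state is a pair, one component from each; accept when both components accept. Equivalent product states are then merged.
          a    b  
>  S0     S1   S2 
   S1     S3   S4 
   S2     S4   S5 
   S3     S6   S7 
   S4     S7   S8 
   S5     S8   S0 
   S6     S6   S9 
   S7     S9  S10 
   S8    S10   S1 
 * S9     S9  S11 
   S10   S11   S3 
   S11   S11   S6 
(> = start, * = accepting)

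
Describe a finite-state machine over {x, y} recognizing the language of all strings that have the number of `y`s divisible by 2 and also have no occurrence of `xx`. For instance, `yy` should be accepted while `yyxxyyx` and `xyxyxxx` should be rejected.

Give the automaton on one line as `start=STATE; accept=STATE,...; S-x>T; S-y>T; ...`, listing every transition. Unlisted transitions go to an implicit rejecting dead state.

start=S0; accept=S0,S1; S0-x>S1; S0-y>S2; S1-x>S3; S1-y>S2; S2-x>S4; S2-y>S0; S3-x>S3; S3-y>S3; S4-x>S3; S4-y>S0

Build one automaton per condition and run them in lockstep. The first has 2 states tracking the count of `y`s modulo 2; the second has 3 states tracking partial matches of the forbidden pattern `xx`. A product state is a pair (one from each), accepting exactly when both do. Equivalent product states are then merged.
With 5 states:
        x   y  
>* S0   S1  S2 
 * S1   S3  S2 
   S2   S4  S0 
   S3   S3  S3 
   S4   S3  S0 
(> = start, * = accepting)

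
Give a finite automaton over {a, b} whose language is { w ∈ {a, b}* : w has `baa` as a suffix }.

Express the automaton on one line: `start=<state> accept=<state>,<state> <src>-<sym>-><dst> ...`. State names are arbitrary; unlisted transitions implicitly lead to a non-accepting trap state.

start=s0 accept=s3 s0-a->s0 s0-b->s1 s1-a->s2 s1-b->s1 s2-a->s3 s2-b->s1 s3-a->s0 s3-b->s1

Let each state record the length of the longest suffix of the input read so far that is also a prefix of `baa`. s1 means the last symbol is `b`; s2 means the last 2 symbols are `ba`; s3 means the last 3 symbols are `baa`. Accept only at s3, where the string currently ends in `baa`.
        a   b  
>  s0   s0  s1 
   s1   s2  s1 
   s2   s3  s1 
 * s3   s0  s1 
(> = start, * = accepting)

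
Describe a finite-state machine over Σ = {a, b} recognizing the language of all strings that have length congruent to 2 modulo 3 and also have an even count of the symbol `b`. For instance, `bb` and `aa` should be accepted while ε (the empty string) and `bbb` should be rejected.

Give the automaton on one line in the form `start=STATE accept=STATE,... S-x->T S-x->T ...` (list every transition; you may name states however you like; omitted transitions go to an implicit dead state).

Run two small machines in parallel and take their product. The first has 3 states tracking the input length modulo 3; the second has 2 states tracking the count of `b`s modulo 2. A product state is a pair (one from each), accepting exactly when both do.
6 states suffice.
        a   b  
>  q0   q1  q2 
   q1   q3  q4 
   q2   q4  q3 
 * q3   q0  q5 
   q4   q5  q0 
   q5   q2  q1 
(> = start, * = accepting)

start=q0 accept=q3 q0-a->q1 q0-b->q2 q1-a->q3 q1-b->q4 q2-a->q4 q2-b->q3 q3-a->q0 q3-b->q5 q4-a->q5 q4-b->q0 q5-a->q2 q5-b->q1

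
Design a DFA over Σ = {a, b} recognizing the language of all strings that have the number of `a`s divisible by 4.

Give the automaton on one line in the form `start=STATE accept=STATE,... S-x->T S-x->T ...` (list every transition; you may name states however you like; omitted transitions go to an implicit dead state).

The only thing that matters is how many `a`s have appeared, reduced mod 4. Use one state per residue: s0 for 0, …, s3 for 3. Reading `a` moves to the next residue; anything else stays put. s0 is accepting.
With 4 states:
        a   b  
>* s0   s1  s0 
   s1   s2  s1 
   s2   s3  s2 
   s3   s0  s3 
(> = start, * = accepting)

start=s0 accept=s0 s0-a->s1 s0-b->s0 s1-a->s2 s1-b->s1 s2-a->s3 s2-b->s2 s3-a->s0 s3-b->s3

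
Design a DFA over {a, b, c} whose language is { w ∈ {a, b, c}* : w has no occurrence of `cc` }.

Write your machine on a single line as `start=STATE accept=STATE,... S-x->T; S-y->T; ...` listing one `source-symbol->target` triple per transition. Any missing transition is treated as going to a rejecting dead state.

Track partial matches of the forbidden pattern `cc`. State S2 is a dead state reached once `cc` has occurred; every other state accepts. S0 means no part of `cc` is currently matched.
A 3-state machine:
        a   b   c  
>* S0   S0  S0  S1 
 * S1   S0  S0  S2 
   S2   S2  S2  S2 
(> = start, * = accepting)

start=S0; accept=S0,S1; S0-a->S0; S0-b->S0; S0-c->S1; S1-a->S0; S1-b->S0; S1-c->S2; S2-a->S2; S2-b->S2; S2-c->S2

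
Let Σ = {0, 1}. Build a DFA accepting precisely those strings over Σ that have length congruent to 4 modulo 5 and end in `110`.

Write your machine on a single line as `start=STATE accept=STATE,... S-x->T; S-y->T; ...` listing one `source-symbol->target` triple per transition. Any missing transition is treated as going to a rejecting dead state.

Run two small machines in parallel and take their product. The first has 5 states tracking the input length modulo 5; the second has 4 states tracking how much of the suffix `110` has currently been matched. A product state is a pair (one from each), accepting exactly when both do. After merging equivalent states the machine shrinks.
With 8 states:
        0   1  
>  S0   S1  S1 
   S1   S2  S3 
   S2   S4  S4 
   S3   S4  S5 
   S4   S6  S6 
   S5   S7  S6 
   S6   S0  S0 
 * S7   S0  S0 
(> = start, * = accepting)

start=S0; accept=S7; S0-0->S1; S0-1->S1; S1-0->S2; S1-1->S3; S2-0->S4; S2-1->S4; S3-0->S4; S3-1->S5; S4-0->S6; S4-1->S6; S5-0->S7; S5-1->S6; S6-0->S0; S6-1->S0; S7-0->S0; S7-1->S0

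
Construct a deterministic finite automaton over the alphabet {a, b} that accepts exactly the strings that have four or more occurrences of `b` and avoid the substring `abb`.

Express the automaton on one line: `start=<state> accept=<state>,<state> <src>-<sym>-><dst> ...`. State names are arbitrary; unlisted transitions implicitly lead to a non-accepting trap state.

Build one automaton per condition and run them in lockstep. The first has 6 states tracking the count of `b`s, saturating at 5; the second has 4 states tracking partial matches of the forbidden pattern `abb`. A product state is a pair (one from each), accepting exactly when both do. Minimizing collapses redundant product states.
15 states suffice.
          a    b  
>  S0     S1   S2 
   S1     S1   S3 
   S2     S4   S5 
   S3     S4   S6 
   S4     S4   S7 
   S5     S8   S9 
   S6     S6   S6 
   S7     S8   S6 
   S8     S8  S10 
   S9    S11  S12 
   S10   S11   S6 
   S11   S11  S13 
 * S12   S14  S12 
 * S13   S14   S6 
 * S14   S14  S13 
(> = start, * = accepting)

start=S0 accept=S12,S13,S14 S0-a->S1 S0-b->S2 S1-a->S1 S1-b->S3 S2-a->S4 S2-b->S5 S3-a->S4 S3-b->S6 S4-a->S4 S4-b->S7 S5-a->S8 S5-b->S9 S6-a->S6 S6-b->S6 S7-a->S8 S7-b->S6 S8-a->S8 S8-b->S10 S9-a->S11 S9-b->S12 S10-a->S11 S10-b->S6 S11-a->S11 S11-b->S13 S12-a->S14 S12-b->S12 S13-a->S14 S13-b->S6 S14-a->S14 S14-b->S13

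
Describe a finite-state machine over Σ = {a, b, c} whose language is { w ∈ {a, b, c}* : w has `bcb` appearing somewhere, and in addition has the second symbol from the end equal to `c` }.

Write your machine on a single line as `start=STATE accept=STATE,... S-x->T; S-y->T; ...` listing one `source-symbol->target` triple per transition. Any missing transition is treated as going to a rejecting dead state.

Run two small machines in parallel and take their product. The first has 4 states tracking whether and how much of `bcb` has been seen; the second has 13 states tracking the last 2 symbols read. A product state is a pair (one from each), accepting exactly when both do. Minimizing collapses redundant product states.
A 7-state machine:
        a   b   c  
>  S0   S0  S1  S0 
   S1   S0  S1  S2 
   S2   S0  S3  S0 
 * S3   S4  S4  S5 
   S4   S4  S4  S5 
   S5   S3  S3  S6 
 * S6   S3  S3  S6 
(> = start, * = accepting)

start=S0; accept=S3,S6; S0-a->S0; S0-b->S1; S0-c->S0; S1-a->S0; S1-b->S1; S1-c->S2; S2-a->S0; S2-b->S3; S2-c->S0; S3-a->S4; S3-b->S4; S3-c->S5; S4-a->S4; S4-b->S4; S4-c->S5; S5-a->S3; S5-b->S3; S5-c->S6; S6-a->S3; S6-b->S3; S6-c->S6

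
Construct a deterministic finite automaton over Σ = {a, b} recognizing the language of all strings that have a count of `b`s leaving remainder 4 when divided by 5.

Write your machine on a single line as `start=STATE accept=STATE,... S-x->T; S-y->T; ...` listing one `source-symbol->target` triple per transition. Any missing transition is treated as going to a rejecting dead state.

The only thing that matters is how many `b`s have appeared, reduced mod 5. Use one state per residue: s0 for 0, …, s4 for 4. Reading `b` moves to the next residue; anything else stays put. s4 is accepting.
        a   b  
>  s0   s0  s1 
   s1   s1  s2 
   s2   s2  s3 
   s3   s3  s4 
 * s4   s4  s0 
(> = start, * = accepting)

start=s0; accept=s4; s0-a->s0; s0-b->s1; s1-a->s1; s1-b->s2; s2-a->s2; s2-b->s3; s3-a->s3; s3-b->s4; s4-a->s4; s4-b->s0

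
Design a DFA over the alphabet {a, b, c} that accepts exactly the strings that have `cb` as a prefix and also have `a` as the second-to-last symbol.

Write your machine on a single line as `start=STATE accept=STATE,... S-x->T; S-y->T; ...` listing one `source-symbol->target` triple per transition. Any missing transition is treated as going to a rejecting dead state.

Run two small machines in parallel and take their product. One (4 states) tracks whether the input so far still matches the prefix `cb`; the other (13 states) tracks the last 2 symbols read. Each combined state is a pair, one component from each; accept when both components accept. Equivalent product states are then merged.
A 7-state machine:
        a   b   c  
>  S0   S1  S1  S2 
   S1   S1  S1  S1 
   S2   S1  S3  S1 
   S3   S4  S3  S3 
   S4   S5  S6  S6 
 * S5   S5  S6  S6 
 * S6   S4  S3  S3 
(> = start, * = accepting)

start=S0; accept=S5,S6; S0-a->S1; S0-b->S1; S0-c->S2; S1-a->S1; S1-b->S1; S1-c->S1; S2-a->S1; S2-b->S3; S2-c->S1; S3-a->S4; S3-b->S3; S3-c->S3; S4-a->S5; S4-b->S6; S4-c->S6; S5-a->S5; S5-b->S6; S5-c->S6; S6-a->S4; S6-b->S3; S6-c->S3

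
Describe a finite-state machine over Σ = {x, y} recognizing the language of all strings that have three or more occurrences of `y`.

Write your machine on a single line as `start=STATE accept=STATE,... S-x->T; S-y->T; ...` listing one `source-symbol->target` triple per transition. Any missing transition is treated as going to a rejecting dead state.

start=S0; accept=S3,S4; S0-x->S0; S0-y->S1; S1-x->S1; S1-y->S2; S2-x->S2; S2-y->S3; S3-x->S3; S3-y->S4; S4-x->S4; S4-y->S4

Only the number of `y`s matters, and only up to 4. Make a chain S0 → S1 → S2 → S3 → S4 advanced by each `y` (with S4 absorbing); every other symbol self-loops. The accepting set is {S3, S4}.
        x   y  
>  S0   S0  S1 
   S1   S1  S2 
   S2   S2  S3 
 * S3   S3  S4 
 * S4   S4  S4 
(> = start, * = accepting)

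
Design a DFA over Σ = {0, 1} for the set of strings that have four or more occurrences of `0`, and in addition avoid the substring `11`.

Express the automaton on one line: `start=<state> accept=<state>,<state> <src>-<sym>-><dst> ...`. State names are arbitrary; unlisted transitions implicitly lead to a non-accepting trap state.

Run two small machines in parallel and take their product. One (6 states) tracks the count of `0`s, saturating at 5; the other (3 states) tracks partial matches of the forbidden pattern `11`. Each combined state is a pair, one component from each; accept when both components accept.
          0    1  
>  q0     q1   q2 
   q1     q3   q4 
   q2     q1   q5 
   q3     q6   q7 
   q4     q3   q8 
   q5     q8   q5 
   q6     q9  q10 
   q7     q6  q11 
   q8    q11   q8 
 * q9    q12  q13 
   q10    q9  q14 
   q11   q14  q11 
 * q12   q12  q15 
 * q13   q12  q16 
   q14   q16  q14 
 * q15   q12  q17 
   q16   q17  q16 
   q17   q17  q17 
(> = start, * = accepting)

start=q0 accept=q9,q12,q13,q15 q0-0->q1 q0-1->q2 q1-0->q3 q1-1->q4 q2-0->q1 q2-1->q5 q3-0->q6 q3-1->q7 q4-0->q3 q4-1->q8 q5-0->q8 q5-1->q5 q6-0->q9 q6-1->q10 q7-0->q6 q7-1->q11 q8-0->q11 q8-1->q8 q9-0->q12 q9-1->q13 q10-0->q9 q10-1->q14 q11-0->q14 q11-1->q11 q12-0->q12 q12-1->q15 q13-0->q12 q13-1->q16 q14-0->q16 q14-1->q14 q15-0->q12 q15-1->q17 q16-0->q17 q16-1->q16 q17-0->q17 q17-1->q17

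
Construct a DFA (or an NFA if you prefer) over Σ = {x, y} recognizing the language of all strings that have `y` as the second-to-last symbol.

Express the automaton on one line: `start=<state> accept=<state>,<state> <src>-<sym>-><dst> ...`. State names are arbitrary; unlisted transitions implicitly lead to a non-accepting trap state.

start=A accept=F,G A-x->B A-y->C B-x->D B-y->E C-x->F C-y->G D-x->D D-y->E E-x->F E-y->G F-x->D F-y->E G-x->F G-y->G

Because acceptance depends on a position counted from the end, the machine has to buffer the most recent 2 symbols. Make each state the string of the last up-to-2 symbols read; on input `x` shift the window left and append `x`. Accept when the buffered window has length 2 and begins with `y`.
With 7 states:
       x  y 
>  A   B  C 
   B   D  E 
   C   F  G 
   D   D  E 
   E   F  G 
 * F   D  E 
 * G   F  G 
(> = start, * = accepting)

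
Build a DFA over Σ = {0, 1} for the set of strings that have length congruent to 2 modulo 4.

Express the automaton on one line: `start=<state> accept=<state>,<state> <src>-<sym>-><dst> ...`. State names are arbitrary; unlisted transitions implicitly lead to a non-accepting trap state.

start=q0 accept=q2 q0-0->q1 q0-1->q1 q1-0->q2 q1-1->q2 q2-0->q3 q2-1->q3 q3-0->q0 q3-1->q0

Count input length modulo 4: every symbol advances one step around the cycle q0 → q1 → q2 → q3 → q0. Accept at q2.
With 4 states:
        0   1  
>  q0   q1  q1 
   q1   q2  q2 
 * q2   q3  q3 
   q3   q0  q0 
(> = start, * = accepting)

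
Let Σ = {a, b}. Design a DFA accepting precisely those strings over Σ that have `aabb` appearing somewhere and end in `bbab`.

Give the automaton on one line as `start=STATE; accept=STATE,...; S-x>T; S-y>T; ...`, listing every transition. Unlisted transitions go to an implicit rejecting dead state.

start=S0; accept=S11; S0-a>S1; S0-b>S2; S1-a>S3; S1-b>S2; S2-a>S1; S2-b>S4; S3-a>S3; S3-b>S5; S4-a>S6; S4-b>S4; S5-a>S1; S5-b>S7; S6-a>S3; S6-b>S8; S7-a>S9; S7-b>S7; S8-a>S1; S8-b>S4; S9-a>S10; S9-b>S11; S10-a>S10; S10-b>S12; S11-a>S10; S11-b>S7; S12-a>S10; S12-b>S7

Run two small machines in parallel and take their product. One (5 states) tracks whether and how much of `aabb` has been seen; the other (5 states) tracks how much of the suffix `bbab` has currently been matched. Each combined state is a pair, one component from each; accept when both components accept.
          a    b  
>  S0     S1   S2 
   S1     S3   S2 
   S2     S1   S4 
   S3     S3   S5 
   S4     S6   S4 
   S5     S1   S7 
   S6     S3   S8 
   S7     S9   S7 
   S8     S1   S4 
   S9    S10  S11 
   S10   S10  S12 
 * S11   S10   S7 
   S12   S10   S7 
(> = start, * = accepting)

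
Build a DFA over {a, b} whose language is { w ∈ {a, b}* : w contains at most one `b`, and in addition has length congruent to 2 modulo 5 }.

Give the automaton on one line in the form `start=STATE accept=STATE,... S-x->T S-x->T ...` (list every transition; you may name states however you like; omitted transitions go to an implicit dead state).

start=q0 accept=q3,q4 q0-a->q1 q0-b->q2 q1-a->q3 q1-b->q4 q2-a->q4 q2-b->q5 q3-a->q6 q3-b->q7 q4-a->q7 q4-b->q5 q5-a->q5 q5-b->q5 q6-a->q8 q6-b->q9 q7-a->q9 q7-b->q5 q8-a->q0 q8-b->q10 q9-a->q10 q9-b->q5 q10-a->q2 q10-b->q5

Build one automaton per condition and run them in lockstep. The first has 3 states tracking the count of `b`s, saturating at 2; the second has 5 states tracking the input length modulo 5. A product state is a pair (one from each), accepting exactly when both do. Minimizing collapses redundant product states.
11 states suffice.
          a    b  
>  q0     q1   q2 
   q1     q3   q4 
   q2     q4   q5 
 * q3     q6   q7 
 * q4     q7   q5 
   q5     q5   q5 
   q6     q8   q9 
   q7     q9   q5 
   q8     q0  q10 
   q9    q10   q5 
   q10    q2   q5 
(> = start, * = accepting)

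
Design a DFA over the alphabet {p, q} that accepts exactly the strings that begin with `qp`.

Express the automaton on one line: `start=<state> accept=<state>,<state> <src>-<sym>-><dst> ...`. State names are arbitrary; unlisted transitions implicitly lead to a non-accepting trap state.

Check the first 2 symbols one by one: A through B record how many have matched `qp` so far; any wrong symbol goes to the dead state D. After all 2 match we enter the accepting sink C.
A 4-state machine:
       p  q 
>  A   D  B 
   B   C  D 
 * C   C  C 
   D   D  D 
(> = start, * = accepting)

start=A accept=C A-p->D A-q->B B-p->C B-q->D C-p->C C-q->C D-p->D D-q->D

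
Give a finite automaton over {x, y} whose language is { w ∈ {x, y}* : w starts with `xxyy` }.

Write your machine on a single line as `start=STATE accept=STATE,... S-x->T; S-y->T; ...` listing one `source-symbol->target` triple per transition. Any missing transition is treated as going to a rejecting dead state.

Walk along `xxyy` while the input agrees: from q0 take `x` to q1, and so on. Any deviation drops to the rejecting sink q5. Once q4 is reached the prefix is confirmed and every continuation is accepted.
With 6 states:
        x   y  
>  q0   q1  q5 
   q1   q2  q5 
   q2   q5  q3 
   q3   q5  q4 
 * q4   q4  q4 
   q5   q5  q5 
(> = start, * = accepting)

start=q0; accept=q4; q0-x->q1; q0-y->q5; q1-x->q2; q1-y->q5; q2-x->q5; q2-y->q3; q3-x->q5; q3-y->q4; q4-x->q4; q4-y->q4; q5-x->q5; q5-y->q5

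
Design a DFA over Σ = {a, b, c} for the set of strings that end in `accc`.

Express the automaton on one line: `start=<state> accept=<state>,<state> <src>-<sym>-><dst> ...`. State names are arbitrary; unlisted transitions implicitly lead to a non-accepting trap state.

start=s0 accept=s4 s0-a->s1 s0-b->s0 s0-c->s0 s1-a->s1 s1-b->s0 s1-c->s2 s2-a->s1 s2-b->s0 s2-c->s3 s3-a->s1 s3-b->s0 s3-c->s4 s4-a->s1 s4-b->s0 s4-c->s0

Let each state record the length of the longest suffix of the input read so far that is also a prefix of `accc`. s1 means the last symbol is `a`; s2 means the last 2 symbols are `ac`; s3 means the last 3 symbols are `acc`; s4 means the last 4 symbols are `accc`. Accept only at s4, where the string currently ends in `accc`.
5 states suffice.
        a   b   c  
>  s0   s1  s0  s0 
   s1   s1  s0  s2 
   s2   s1  s0  s3 
   s3   s1  s0  s4 
 * s4   s1  s0  s0 
(> = start, * = accepting)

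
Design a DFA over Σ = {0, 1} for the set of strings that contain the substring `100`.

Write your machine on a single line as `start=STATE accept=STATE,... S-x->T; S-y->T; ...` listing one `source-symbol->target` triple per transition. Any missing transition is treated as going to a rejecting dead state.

start=q0; accept=q3; q0-0->q0; q0-1->q1; q1-0->q2; q1-1->q1; q2-0->q3; q2-1->q1; q3-0->q3; q3-1->q3

States q0..q2 record the length of the longest prefix of `100` that matches the current input suffix. Reaching q3 means `100` has been seen, and we stay there forever. Accept from q3.
A 4-state machine:
        0   1  
>  q0   q0  q1 
   q1   q2  q1 
   q2   q3  q1 
 * q3   q3  q3 
(> = start, * = accepting)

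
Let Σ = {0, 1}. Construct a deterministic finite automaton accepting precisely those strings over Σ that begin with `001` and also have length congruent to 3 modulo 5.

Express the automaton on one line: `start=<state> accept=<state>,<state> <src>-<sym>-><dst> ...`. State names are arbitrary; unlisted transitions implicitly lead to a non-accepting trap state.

start=q0 accept=q4 q0-0->q1 q0-1->q2 q1-0->q3 q1-1->q2 q2-0->q2 q2-1->q2 q3-0->q2 q3-1->q4 q4-0->q5 q4-1->q5 q5-0->q6 q5-1->q6 q6-0->q7 q6-1->q7 q7-0->q8 q7-1->q8 q8-0->q4 q8-1->q4

Handle the two conditions separately and then intersect. The first has 5 states tracking whether the input so far still matches the prefix `001`; the second has 5 states tracking the input length modulo 5. A product state is a pair (one from each), accepting exactly when both do. After merging equivalent states the machine shrinks.
A 9-state machine:
        0   1  
>  q0   q1  q2 
   q1   q3  q2 
   q2   q2  q2 
   q3   q2  q4 
 * q4   q5  q5 
   q5   q6  q6 
   q6   q7  q7 
   q7   q8  q8 
   q8   q4  q4 
(> = start, * = accepting)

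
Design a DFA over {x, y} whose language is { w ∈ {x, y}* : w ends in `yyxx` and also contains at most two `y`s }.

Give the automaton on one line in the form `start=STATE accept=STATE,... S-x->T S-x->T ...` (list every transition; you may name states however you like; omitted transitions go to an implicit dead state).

start=S0 accept=S5 S0-x->S0 S0-y->S1 S1-x->S2 S1-y->S3 S2-x->S2 S2-y->S2 S3-x->S4 S3-y->S2 S4-x->S5 S4-y->S2 S5-x->S2 S5-y->S2

Handle the two conditions separately and then intersect. The first has 5 states tracking how much of the suffix `yyxx` has currently been matched; the second has 4 states tracking the count of `y`s, saturating at 3. A product state is a pair (one from each), accepting exactly when both do. Minimizing collapses redundant product states.
With 6 states:
        x   y  
>  S0   S0  S1 
   S1   S2  S3 
   S2   S2  S2 
   S3   S4  S2 
   S4   S5  S2 
 * S5   S2  S2 
(> = start, * = accepting)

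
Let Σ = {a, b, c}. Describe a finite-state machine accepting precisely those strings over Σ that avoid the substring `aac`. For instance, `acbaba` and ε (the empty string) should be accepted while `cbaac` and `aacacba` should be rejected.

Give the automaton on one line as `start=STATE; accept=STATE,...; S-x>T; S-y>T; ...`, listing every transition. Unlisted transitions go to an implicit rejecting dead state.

start=q0; accept=q0,q1,q2; q0-a>q1; q0-b>q0; q0-c>q0; q1-a>q2; q1-b>q0; q1-c>q0; q2-a>q2; q2-b>q0; q2-c>q3; q3-a>q3; q3-b>q3; q3-c>q3

This is the complement of 'contains `aac`'. Use the same substring-matching states — q0 through q3 holding how much of `aac` has just been matched — but flip the accepting set: everything except the trap q3 accepts.
With 4 states:
        a   b   c  
>* q0   q1  q0  q0 
 * q1   q2  q0  q0 
 * q2   q2  q0  q3 
   q3   q3  q3  q3 
(> = start, * = accepting)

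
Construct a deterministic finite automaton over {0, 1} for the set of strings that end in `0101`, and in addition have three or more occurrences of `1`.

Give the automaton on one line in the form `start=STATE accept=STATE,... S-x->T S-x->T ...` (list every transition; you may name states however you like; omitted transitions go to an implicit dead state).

start=S0 accept=S5 S0-0->S0 S0-1->S1 S1-0->S2 S1-1->S1 S2-0->S2 S2-1->S3 S3-0->S4 S3-1->S1 S4-0->S2 S4-1->S5 S5-0->S4 S5-1->S1

Build one automaton per condition and run them in lockstep. One (5 states) tracks how much of the suffix `0101` has currently been matched; the other (5 states) tracks the count of `1`s, saturating at 4. Each combined state is a pair, one component from each; accept when both components accept. After merging equivalent states the machine shrinks.
        0   1  
>  S0   S0  S1 
   S1   S2  S1 
   S2   S2  S3 
   S3   S4  S1 
   S4   S2  S5 
 * S5   S4  S1 
(> = start, * = accepting)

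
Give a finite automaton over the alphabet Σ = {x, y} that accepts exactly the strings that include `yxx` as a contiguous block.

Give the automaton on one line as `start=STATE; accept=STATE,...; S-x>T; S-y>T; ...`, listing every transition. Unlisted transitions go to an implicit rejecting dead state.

Track how much of `yxx` has been matched so far: state q0 is no progress, q3 is the absorbing accept state reached once `yxx` has occurred. Intermediate states record partial matches; on a mismatch, fall back to the longest reusable overlap.
With 4 states:
        x   y  
>  q0   q0  q1 
   q1   q2  q1 
   q2   q3  q1 
 * q3   q3  q3 
(> = start, * = accepting)

start=q0; accept=q3; q0-x>q0; q0-y>q1; q1-x>q2; q1-y>q1; q2-x>q3; q2-y>q1; q3-x>q3; q3-y>q3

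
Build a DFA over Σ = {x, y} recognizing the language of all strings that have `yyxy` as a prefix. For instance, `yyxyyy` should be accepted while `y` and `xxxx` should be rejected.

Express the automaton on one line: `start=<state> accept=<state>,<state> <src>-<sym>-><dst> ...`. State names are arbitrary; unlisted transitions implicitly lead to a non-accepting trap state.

Check the first 4 symbols one by one: q0 through q3 record how many have matched `yyxy` so far; any wrong symbol goes to the dead state q5. After all 4 match we enter the accepting sink q4.
        x   y  
>  q0   q5  q1 
   q1   q5  q2 
   q2   q3  q5 
   q3   q5  q4 
 * q4   q4  q4 
   q5   q5  q5 
(> = start, * = accepting)

start=q0 accept=q4 q0-x->q5 q0-y->q1 q1-x->q5 q1-y->q2 q2-x->q3 q2-y->q5 q3-x->q5 q3-y->q4 q4-x->q4 q4-y->q4 q5-x->q5 q5-y->q5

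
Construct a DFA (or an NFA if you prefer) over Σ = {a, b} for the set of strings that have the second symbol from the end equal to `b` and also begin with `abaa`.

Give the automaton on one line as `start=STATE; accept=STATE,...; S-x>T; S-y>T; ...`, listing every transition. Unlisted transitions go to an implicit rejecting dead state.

start=q0; accept=q7,q8; q0-a>q1; q0-b>q2; q1-a>q2; q1-b>q3; q2-a>q2; q2-b>q2; q3-a>q4; q3-b>q2; q4-a>q5; q4-b>q2; q5-a>q5; q5-b>q6; q6-a>q7; q6-b>q8; q7-a>q5; q7-b>q6; q8-a>q7; q8-b>q8

Run two small machines in parallel and take their product. The first has 7 states tracking the last 2 symbols read; the second has 6 states tracking whether the input so far still matches the prefix `abaa`. A product state is a pair (one from each), accepting exactly when both do. Minimizing collapses redundant product states.
A 9-state machine:
        a   b  
>  q0   q1  q2 
   q1   q2  q3 
   q2   q2  q2 
   q3   q4  q2 
   q4   q5  q2 
   q5   q5  q6 
   q6   q7  q8 
 * q7   q5  q6 
 * q8   q7  q8 
(> = start, * = accepting)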